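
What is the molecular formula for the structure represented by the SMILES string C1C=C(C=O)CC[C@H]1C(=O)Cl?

C8H9ClO2

Heavy atoms from the SMILES: 8 C, 1 Cl, 2 O.
Implicit hydrogens by atom environment:
  3 × C: 2 H each → 6
  3 × C: 1 H each → 3
  2 × C: no H
  2 × O: no H
  1 × Cl: no H
  Total hydrogens = 9.
Molecular formula: C8H9ClO2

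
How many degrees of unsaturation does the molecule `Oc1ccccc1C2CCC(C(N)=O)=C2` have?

Molecular formula from the SMILES: C12H13NO2.
DoU = (2C + 2 + N − H − X)/2 = (2·12 + 2 + 1 − 13 − 0)/2 = 14/2 = 7.
(Structurally: 2 ring(s) + 5 π bond(s) = 7.)

7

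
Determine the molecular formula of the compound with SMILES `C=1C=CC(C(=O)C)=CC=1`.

C8H8O

Heavy atoms from the SMILES: 8 C, 1 O.
Implicit hydrogens by atom environment:
  5 × C (aromatic): 1 H each → 5
  1 × C: 3 H
  1 × C (aromatic): no H
  1 × C: no H
  1 × O: no H
  Total hydrogens = 8.
Molecular formula: C8H8O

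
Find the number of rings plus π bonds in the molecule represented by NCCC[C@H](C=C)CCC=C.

2

Molecular formula from the SMILES: C10H19N.
DoU = (2C + 2 + N − H − X)/2 = (2·10 + 2 + 1 − 19 − 0)/2 = 4/2 = 2.
(Structurally: 0 ring(s) + 2 π bond(s) = 2.)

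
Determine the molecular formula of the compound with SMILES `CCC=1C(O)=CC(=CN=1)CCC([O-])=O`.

Heavy atoms from the SMILES: 10 C, 1 N, 3 O.
Implicit hydrogens by atom environment:
  3 × C: 2 H each → 6
  3 × C (aromatic): no H
  2 × C (aromatic): 1 H each → 2
  1 × C: 3 H
  1 × C: no H
  1 × N (aromatic): no H
  1 × O: 1 H
  1 × O: no H
  1 × O (charge -1): no H
  Total hydrogens = 12.
Net charge -1.
Molecular formula: C10H12NO3-

C10H12NO3-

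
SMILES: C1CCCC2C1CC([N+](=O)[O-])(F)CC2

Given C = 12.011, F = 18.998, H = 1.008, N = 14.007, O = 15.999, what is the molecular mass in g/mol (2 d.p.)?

Molecular formula: C10H16FNO2.
M = 10×12.011 + 1×18.998 + 16×1.008 + 1×14.007 + 2×15.999 = 201.24 g/mol.

201.24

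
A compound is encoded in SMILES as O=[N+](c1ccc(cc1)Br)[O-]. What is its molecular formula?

Heavy atoms from the SMILES: 1 Br, 6 C, 1 N, 2 O.
Implicit hydrogens by atom environment:
  4 × C (aromatic): 1 H each → 4
  2 × C (aromatic): no H
  1 × Br: no H
  1 × N (charge +1): no H
  1 × O: no H
  1 × O (charge -1): no H
  Total hydrogens = 4.
Molecular formula: C6H4BrNO2

C6H4BrNO2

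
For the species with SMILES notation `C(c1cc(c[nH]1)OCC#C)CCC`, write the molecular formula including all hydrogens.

Heavy atoms from the SMILES: 11 C, 1 N, 1 O.
Implicit hydrogens by atom environment:
  4 × C: 2 H each → 8
  2 × C (aromatic): 1 H each → 2
  2 × C (aromatic): no H
  1 × C: 3 H
  1 × C: 1 H
  1 × C: no H
  1 × N (aromatic): 1 H
  1 × O: no H
  Total hydrogens = 15.
Molecular formula: C11H15NO

C11H15NO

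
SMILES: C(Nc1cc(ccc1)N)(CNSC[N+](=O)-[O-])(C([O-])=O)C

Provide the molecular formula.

C11H15N4O4S-

Heavy atoms from the SMILES: 11 C, 4 N, 4 O, 1 S.
Implicit hydrogens by atom environment:
  4 × C (aromatic): 1 H each → 4
  2 × C: 2 H each → 4
  2 × C: no H
  2 × C (aromatic): no H
  2 × N: 1 H each → 2
  2 × O: no H
  2 × O (charge -1): no H
  1 × C: 3 H
  1 × N: 2 H
  1 × N (charge +1): no H
  1 × S: no H
  Total hydrogens = 15.
Net charge -1.
Molecular formula: C11H15N4O4S-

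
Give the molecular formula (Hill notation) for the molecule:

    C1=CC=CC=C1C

Heavy atoms from the SMILES: 7 C.
Implicit hydrogens by atom environment:
  5 × C (aromatic): 1 H each → 5
  1 × C: 3 H
  1 × C (aromatic): no H
  Total hydrogens = 8.
Molecular formula: C7H8

C7H8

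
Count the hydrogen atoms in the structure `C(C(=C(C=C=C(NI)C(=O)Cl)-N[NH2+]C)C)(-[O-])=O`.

Hydrogens are implicit in SMILES; fill each atom to its normal valence:
  6 × C: no H
  2 × C: 3 H each → 6
  2 × N: 1 H each → 2
  2 × O: no H
  1 × C: 1 H
  1 × Cl: no H
  1 × I: no H
  1 × N (charge +1): 2 H
  1 × O (charge -1): no H
  Total hydrogens = 11.

11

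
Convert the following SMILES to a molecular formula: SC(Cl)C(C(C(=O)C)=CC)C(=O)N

C8H12ClNO2S

Heavy atoms from the SMILES: 8 C, 1 Cl, 1 N, 2 O, 1 S.
Implicit hydrogens by atom environment:
  3 × C: 1 H each → 3
  3 × C: no H
  2 × C: 3 H each → 6
  2 × O: no H
  1 × Cl: no H
  1 × N: 2 H
  1 × S: 1 H
  Total hydrogens = 12.
Molecular formula: C8H12ClNO2S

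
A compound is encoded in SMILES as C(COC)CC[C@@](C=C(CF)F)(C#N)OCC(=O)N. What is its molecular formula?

Heavy atoms from the SMILES: 12 C, 2 F, 2 N, 3 O.
Implicit hydrogens by atom environment:
  6 × C: 2 H each → 12
  4 × C: no H
  3 × O: no H
  2 × F: no H
  1 × C: 3 H
  1 × C: 1 H
  1 × N: 2 H
  1 × N: no H
  Total hydrogens = 18.
Molecular formula: C12H18F2N2O3

C12H18F2N2O3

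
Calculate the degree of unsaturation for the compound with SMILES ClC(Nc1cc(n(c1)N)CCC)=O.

Molecular formula from the SMILES: C8H12ClN3O.
DoU = (2C + 2 + N − H − X)/2 = (2·8 + 2 + 3 − 12 − 1)/2 = 8/2 = 4.
(Structurally: 1 ring(s) + 3 π bond(s) = 4.)

4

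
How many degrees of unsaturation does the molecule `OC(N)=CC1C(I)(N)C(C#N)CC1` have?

Molecular formula from the SMILES: C8H12IN3O.
DoU = (2C + 2 + N − H − X)/2 = (2·8 + 2 + 3 − 12 − 1)/2 = 8/2 = 4.
(Structurally: 1 ring(s) + 3 π bond(s) = 4.)

4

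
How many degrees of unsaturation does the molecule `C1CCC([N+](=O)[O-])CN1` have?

2

Molecular formula from the SMILES: C5H10N2O2.
DoU = (2C + 2 + N − H − X)/2 = (2·5 + 2 + 2 − 10 − 0)/2 = 4/2 = 2.
(Structurally: 1 ring(s) + 1 π bond(s) = 2.)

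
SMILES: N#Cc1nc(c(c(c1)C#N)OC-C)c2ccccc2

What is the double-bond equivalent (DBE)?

Molecular formula from the SMILES: C15H11N3O.
DoU = (2C + 2 + N − H − X)/2 = (2·15 + 2 + 3 − 11 − 0)/2 = 24/2 = 12.
(Structurally: 2 ring(s) + 10 π bond(s) = 12.)

12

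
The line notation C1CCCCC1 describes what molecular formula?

C6H12

Heavy atoms from the SMILES: 6 C.
Implicit hydrogens by atom environment:
  6 × C: 2 H each → 12
  Total hydrogens = 12.
Molecular formula: C6H12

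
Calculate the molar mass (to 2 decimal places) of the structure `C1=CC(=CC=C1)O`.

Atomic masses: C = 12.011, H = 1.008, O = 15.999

Molecular formula: C6H6O.
M = 6×12.011 + 6×1.008 + 1×15.999 = 94.11 g/mol.

94.11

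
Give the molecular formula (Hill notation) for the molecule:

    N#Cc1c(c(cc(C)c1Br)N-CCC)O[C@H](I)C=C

C14H16BrIN2O

Heavy atoms from the SMILES: 1 Br, 14 C, 1 I, 2 N, 1 O.
Implicit hydrogens by atom environment:
  5 × C (aromatic): no H
  3 × C: 2 H each → 6
  2 × C: 3 H each → 6
  2 × C: 1 H each → 2
  1 × Br: no H
  1 × C (aromatic): 1 H
  1 × C: no H
  1 × I: no H
  1 × N: 1 H
  1 × N: no H
  1 × O: no H
  Total hydrogens = 16.
Molecular formula: C14H16BrIN2O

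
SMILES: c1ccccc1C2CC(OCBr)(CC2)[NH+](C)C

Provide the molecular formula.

Heavy atoms from the SMILES: 1 Br, 14 C, 1 N, 1 O.
Implicit hydrogens by atom environment:
  5 × C (aromatic): 1 H each → 5
  4 × C: 2 H each → 8
  2 × C: 3 H each → 6
  1 × Br: no H
  1 × C: 1 H
  1 × C: no H
  1 × C (aromatic): no H
  1 × N (charge +1): 1 H
  1 × O: no H
  Total hydrogens = 21.
Net charge +1.
Molecular formula: C14H21BrNO+

C14H21BrNO+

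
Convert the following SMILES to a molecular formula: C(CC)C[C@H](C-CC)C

Heavy atoms from the SMILES: 9 C.
Implicit hydrogens by atom environment:
  5 × C: 2 H each → 10
  3 × C: 3 H each → 9
  1 × C: 1 H
  Total hydrogens = 20.
Molecular formula: C9H20

C9H20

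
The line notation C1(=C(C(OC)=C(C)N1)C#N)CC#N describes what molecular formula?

Heavy atoms from the SMILES: 9 C, 3 N, 1 O.
Implicit hydrogens by atom environment:
  4 × C (aromatic): no H
  2 × C: 3 H each → 6
  2 × C: no H
  2 × N: no H
  1 × C: 2 H
  1 × N (aromatic): 1 H
  1 × O: no H
  Total hydrogens = 9.
Molecular formula: C9H9N3O

C9H9N3O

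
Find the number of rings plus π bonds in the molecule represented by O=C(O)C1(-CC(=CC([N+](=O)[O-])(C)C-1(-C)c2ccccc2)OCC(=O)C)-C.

9

Molecular formula from the SMILES: C19H23NO6.
DoU = (2C + 2 + N − H − X)/2 = (2·19 + 2 + 1 − 23 − 0)/2 = 18/2 = 9.
(Structurally: 2 ring(s) + 7 π bond(s) = 9.)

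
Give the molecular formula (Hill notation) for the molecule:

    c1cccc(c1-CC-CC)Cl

C10H13Cl

Heavy atoms from the SMILES: 10 C, 1 Cl.
Implicit hydrogens by atom environment:
  4 × C (aromatic): 1 H each → 4
  3 × C: 2 H each → 6
  2 × C (aromatic): no H
  1 × C: 3 H
  1 × Cl: no H
  Total hydrogens = 13.
Molecular formula: C10H13Cl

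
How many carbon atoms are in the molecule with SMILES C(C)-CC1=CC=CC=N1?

The symbol for carbon appears 8 times in the SMILES.

8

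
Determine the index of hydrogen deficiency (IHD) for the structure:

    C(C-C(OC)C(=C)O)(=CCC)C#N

4

Molecular formula from the SMILES: C10H15NO2.
DoU = (2C + 2 + N − H − X)/2 = (2·10 + 2 + 1 − 15 − 0)/2 = 8/2 = 4.
(Structurally: 0 ring(s) + 4 π bond(s) = 4.)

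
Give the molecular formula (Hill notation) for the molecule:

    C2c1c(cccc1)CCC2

Heavy atoms from the SMILES: 10 C.
Implicit hydrogens by atom environment:
  4 × C: 2 H each → 8
  4 × C (aromatic): 1 H each → 4
  2 × C (aromatic): no H
  Total hydrogens = 12.
Molecular formula: C10H12

C10H12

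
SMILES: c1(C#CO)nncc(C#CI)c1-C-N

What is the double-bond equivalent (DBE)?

8

Molecular formula from the SMILES: C9H6IN3O.
DoU = (2C + 2 + N − H − X)/2 = (2·9 + 2 + 3 − 6 − 1)/2 = 16/2 = 8.
(Structurally: 1 ring(s) + 7 π bond(s) = 8.)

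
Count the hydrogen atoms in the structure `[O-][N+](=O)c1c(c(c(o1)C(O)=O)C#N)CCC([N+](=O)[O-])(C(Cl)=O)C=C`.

8

Hydrogens are implicit in SMILES; fill each atom to its normal valence:
  4 × C (aromatic): no H
  4 × C: no H
  4 × O: no H
  3 × C: 2 H each → 6
  2 × N (charge +1): no H
  2 × O (charge -1): no H
  1 × C: 1 H
  1 × Cl: no H
  1 × N: no H
  1 × O: 1 H
  1 × O (aromatic): no H
  Total hydrogens = 8.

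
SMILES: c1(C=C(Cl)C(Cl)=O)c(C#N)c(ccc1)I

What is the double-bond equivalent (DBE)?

Molecular formula from the SMILES: C10H4Cl2INO.
DoU = (2C + 2 + N − H − X)/2 = (2·10 + 2 + 1 − 4 − 3)/2 = 16/2 = 8.
(Structurally: 1 ring(s) + 7 π bond(s) = 8.)

8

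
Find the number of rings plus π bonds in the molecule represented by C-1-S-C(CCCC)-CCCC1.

Molecular formula from the SMILES: C10H20S.
DoU = (2C + 2 + N − H − X)/2 = (2·10 + 2 + 0 − 20 − 0)/2 = 2/2 = 1.
(Structurally: 1 ring(s) + 0 π bond(s) = 1.)

1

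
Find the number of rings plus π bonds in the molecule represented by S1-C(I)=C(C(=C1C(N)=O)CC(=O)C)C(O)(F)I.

Molecular formula from the SMILES: C9H8FI2NO3S.
DoU = (2C + 2 + N − H − X)/2 = (2·9 + 2 + 1 − 8 − 3)/2 = 10/2 = 5.
(Structurally: 1 ring(s) + 4 π bond(s) = 5.)

5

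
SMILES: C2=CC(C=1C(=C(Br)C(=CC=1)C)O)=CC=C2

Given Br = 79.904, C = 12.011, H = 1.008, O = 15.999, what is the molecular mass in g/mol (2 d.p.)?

Molecular formula: C13H11BrO.
M = 1×79.904 + 13×12.011 + 11×1.008 + 1×15.999 = 263.13 g/mol.

263.13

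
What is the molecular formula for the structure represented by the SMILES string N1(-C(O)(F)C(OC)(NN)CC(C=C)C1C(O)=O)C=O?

C10H16FN3O5

Heavy atoms from the SMILES: 10 C, 1 F, 3 N, 5 O.
Implicit hydrogens by atom environment:
  4 × C: 1 H each → 4
  3 × C: no H
  3 × O: no H
  2 × C: 2 H each → 4
  2 × O: 1 H each → 2
  1 × C: 3 H
  1 × F: no H
  1 × N: 2 H
  1 × N: 1 H
  1 × N: no H
  Total hydrogens = 16.
Molecular formula: C10H16FN3O5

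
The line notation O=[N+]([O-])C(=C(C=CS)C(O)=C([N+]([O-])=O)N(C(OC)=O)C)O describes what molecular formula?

Heavy atoms from the SMILES: 9 C, 3 N, 8 O, 1 S.
Implicit hydrogens by atom environment:
  5 × C: no H
  4 × O: no H
  2 × C: 3 H each → 6
  2 × C: 1 H each → 2
  2 × N (charge +1): no H
  2 × O: 1 H each → 2
  2 × O (charge -1): no H
  1 × N: no H
  1 × S: 1 H
  Total hydrogens = 11.
Molecular formula: C9H11N3O8S

C9H11N3O8S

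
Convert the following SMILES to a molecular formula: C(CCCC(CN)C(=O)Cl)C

Heavy atoms from the SMILES: 8 C, 1 Cl, 1 N, 1 O.
Implicit hydrogens by atom environment:
  5 × C: 2 H each → 10
  1 × C: 3 H
  1 × C: 1 H
  1 × C: no H
  1 × Cl: no H
  1 × N: 2 H
  1 × O: no H
  Total hydrogens = 16.
Molecular formula: C8H16ClNO

C8H16ClNO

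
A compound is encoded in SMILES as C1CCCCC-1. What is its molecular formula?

Heavy atoms from the SMILES: 6 C.
Implicit hydrogens by atom environment:
  6 × C: 2 H each → 12
  Total hydrogens = 12.
Molecular formula: C6H12

C6H12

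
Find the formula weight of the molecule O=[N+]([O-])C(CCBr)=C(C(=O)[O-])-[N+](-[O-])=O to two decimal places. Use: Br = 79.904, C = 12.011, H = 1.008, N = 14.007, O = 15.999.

Molecular formula: C5H4BrN2O6-.
M = 1×79.904 + 5×12.011 + 4×1.008 + 2×14.007 + 6×15.999 = 268.00 g/mol.

268.00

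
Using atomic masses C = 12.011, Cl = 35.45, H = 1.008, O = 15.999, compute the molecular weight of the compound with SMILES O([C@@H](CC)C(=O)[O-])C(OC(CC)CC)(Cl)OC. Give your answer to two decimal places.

Molecular formula: C11H20ClO5-.
M = 11×12.011 + 1×35.45 + 20×1.008 + 5×15.999 = 267.73 g/mol.

267.73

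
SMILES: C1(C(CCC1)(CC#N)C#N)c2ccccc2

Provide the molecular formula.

C14H14N2

Heavy atoms from the SMILES: 14 C, 2 N.
Implicit hydrogens by atom environment:
  5 × C (aromatic): 1 H each → 5
  4 × C: 2 H each → 8
  3 × C: no H
  2 × N: no H
  1 × C: 1 H
  1 × C (aromatic): no H
  Total hydrogens = 14.
Molecular formula: C14H14N2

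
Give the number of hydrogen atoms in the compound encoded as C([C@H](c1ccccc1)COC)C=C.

Hydrogens are implicit in SMILES; fill each atom to its normal valence:
  5 × C (aromatic): 1 H each → 5
  3 × C: 2 H each → 6
  2 × C: 1 H each → 2
  1 × C: 3 H
  1 × C (aromatic): no H
  1 × O: no H
  Total hydrogens = 16.

16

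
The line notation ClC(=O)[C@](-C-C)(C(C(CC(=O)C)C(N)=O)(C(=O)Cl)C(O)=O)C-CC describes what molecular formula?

Heavy atoms from the SMILES: 15 C, 2 Cl, 1 N, 6 O.
Implicit hydrogens by atom environment:
  7 × C: no H
  5 × O: no H
  4 × C: 2 H each → 8
  3 × C: 3 H each → 9
  2 × Cl: no H
  1 × C: 1 H
  1 × N: 2 H
  1 × O: 1 H
  Total hydrogens = 21.
Molecular formula: C15H21Cl2NO6

C15H21Cl2NO6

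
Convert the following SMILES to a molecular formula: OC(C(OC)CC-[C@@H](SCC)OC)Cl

Heavy atoms from the SMILES: 9 C, 1 Cl, 3 O, 1 S.
Implicit hydrogens by atom environment:
  3 × C: 3 H each → 9
  3 × C: 2 H each → 6
  3 × C: 1 H each → 3
  2 × O: no H
  1 × Cl: no H
  1 × O: 1 H
  1 × S: no H
  Total hydrogens = 19.
Molecular formula: C9H19ClO3S

C9H19ClO3S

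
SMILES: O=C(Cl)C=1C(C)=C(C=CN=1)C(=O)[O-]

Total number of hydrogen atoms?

5

Hydrogens are implicit in SMILES; fill each atom to its normal valence:
  3 × C (aromatic): no H
  2 × C (aromatic): 1 H each → 2
  2 × C: no H
  2 × O: no H
  1 × C: 3 H
  1 × Cl: no H
  1 × N (aromatic): no H
  1 × O (charge -1): no H
  Total hydrogens = 5.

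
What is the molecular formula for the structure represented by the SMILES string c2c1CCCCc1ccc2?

Heavy atoms from the SMILES: 10 C.
Implicit hydrogens by atom environment:
  4 × C: 2 H each → 8
  4 × C (aromatic): 1 H each → 4
  2 × C (aromatic): no H
  Total hydrogens = 12.
Molecular formula: C10H12

C10H12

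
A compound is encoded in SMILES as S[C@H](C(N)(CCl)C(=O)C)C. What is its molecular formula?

Heavy atoms from the SMILES: 6 C, 1 Cl, 1 N, 1 O, 1 S.
Implicit hydrogens by atom environment:
  2 × C: 3 H each → 6
  2 × C: no H
  1 × C: 2 H
  1 × C: 1 H
  1 × Cl: no H
  1 × N: 2 H
  1 × O: no H
  1 × S: 1 H
  Total hydrogens = 12.
Molecular formula: C6H12ClNOS

C6H12ClNOS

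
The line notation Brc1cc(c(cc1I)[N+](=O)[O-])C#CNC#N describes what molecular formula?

C9H3BrIN3O2

Heavy atoms from the SMILES: 1 Br, 9 C, 1 I, 3 N, 2 O.
Implicit hydrogens by atom environment:
  4 × C (aromatic): no H
  3 × C: no H
  2 × C (aromatic): 1 H each → 2
  1 × Br: no H
  1 × I: no H
  1 × N: 1 H
  1 × N (charge +1): no H
  1 × N: no H
  1 × O: no H
  1 × O (charge -1): no H
  Total hydrogens = 3.
Molecular formula: C9H3BrIN3O2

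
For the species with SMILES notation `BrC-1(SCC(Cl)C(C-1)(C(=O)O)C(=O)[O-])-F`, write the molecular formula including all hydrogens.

C7H6BrClFO4S-

Heavy atoms from the SMILES: 1 Br, 7 C, 1 Cl, 1 F, 4 O, 1 S.
Implicit hydrogens by atom environment:
  4 × C: no H
  2 × C: 2 H each → 4
  2 × O: no H
  1 × Br: no H
  1 × C: 1 H
  1 × Cl: no H
  1 × F: no H
  1 × O: 1 H
  1 × O (charge -1): no H
  1 × S: no H
  Total hydrogens = 6.
Net charge -1.
Molecular formula: C7H6BrClFO4S-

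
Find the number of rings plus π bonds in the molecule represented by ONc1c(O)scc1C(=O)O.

Molecular formula from the SMILES: C5H5NO4S.
DoU = (2C + 2 + N − H − X)/2 = (2·5 + 2 + 1 − 5 − 0)/2 = 8/2 = 4.
(Structurally: 1 ring(s) + 3 π bond(s) = 4.)

4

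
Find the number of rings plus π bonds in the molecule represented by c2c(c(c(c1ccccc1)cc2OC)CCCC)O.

8

Molecular formula from the SMILES: C17H20O2.
DoU = (2C + 2 + N − H − X)/2 = (2·17 + 2 + 0 − 20 − 0)/2 = 16/2 = 8.
(Structurally: 2 ring(s) + 6 π bond(s) = 8.)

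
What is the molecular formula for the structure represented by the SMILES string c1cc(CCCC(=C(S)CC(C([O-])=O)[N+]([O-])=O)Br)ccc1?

C14H15BrNO4S-

Heavy atoms from the SMILES: 1 Br, 14 C, 1 N, 4 O, 1 S.
Implicit hydrogens by atom environment:
  5 × C (aromatic): 1 H each → 5
  4 × C: 2 H each → 8
  3 × C: no H
  2 × O: no H
  2 × O (charge -1): no H
  1 × Br: no H
  1 × C: 1 H
  1 × C (aromatic): no H
  1 × N (charge +1): no H
  1 × S: 1 H
  Total hydrogens = 15.
Net charge -1.
Molecular formula: C14H15BrNO4S-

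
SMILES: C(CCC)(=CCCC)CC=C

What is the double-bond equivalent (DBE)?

2

Molecular formula from the SMILES: C11H20.
DoU = (2C + 2 + N − H − X)/2 = (2·11 + 2 + 0 − 20 − 0)/2 = 4/2 = 2.
(Structurally: 0 ring(s) + 2 π bond(s) = 2.)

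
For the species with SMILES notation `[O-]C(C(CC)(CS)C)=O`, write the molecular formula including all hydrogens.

Heavy atoms from the SMILES: 6 C, 2 O, 1 S.
Implicit hydrogens by atom environment:
  2 × C: 3 H each → 6
  2 × C: 2 H each → 4
  2 × C: no H
  1 × O: no H
  1 × O (charge -1): no H
  1 × S: 1 H
  Total hydrogens = 11.
Net charge -1.
Molecular formula: C6H11O2S-

C6H11O2S-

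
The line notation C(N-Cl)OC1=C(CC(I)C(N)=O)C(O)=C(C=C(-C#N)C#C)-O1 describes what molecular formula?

C13H11ClIN3O4

Heavy atoms from the SMILES: 13 C, 1 Cl, 1 I, 3 N, 4 O.
Implicit hydrogens by atom environment:
  4 × C (aromatic): no H
  4 × C: no H
  3 × C: 1 H each → 3
  2 × C: 2 H each → 4
  2 × O: no H
  1 × Cl: no H
  1 × I: no H
  1 × N: 2 H
  1 × N: 1 H
  1 × N: no H
  1 × O: 1 H
  1 × O (aromatic): no H
  Total hydrogens = 11.
Molecular formula: C13H11ClIN3O4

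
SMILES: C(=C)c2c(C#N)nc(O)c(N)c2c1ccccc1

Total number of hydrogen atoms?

Hydrogens are implicit in SMILES; fill each atom to its normal valence:
  6 × C (aromatic): no H
  5 × C (aromatic): 1 H each → 5
  1 × C: 2 H
  1 × C: 1 H
  1 × C: no H
  1 × N: 2 H
  1 × N (aromatic): no H
  1 × N: no H
  1 × O: 1 H
  Total hydrogens = 11.

11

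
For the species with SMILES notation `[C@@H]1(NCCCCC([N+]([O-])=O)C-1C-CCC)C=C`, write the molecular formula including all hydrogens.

C13H24N2O2

Heavy atoms from the SMILES: 13 C, 2 N, 2 O.
Implicit hydrogens by atom environment:
  8 × C: 2 H each → 16
  4 × C: 1 H each → 4
  1 × C: 3 H
  1 × N: 1 H
  1 × N (charge +1): no H
  1 × O: no H
  1 × O (charge -1): no H
  Total hydrogens = 24.
Molecular formula: C13H24N2O2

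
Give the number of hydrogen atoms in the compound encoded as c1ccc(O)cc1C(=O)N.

7

Hydrogens are implicit in SMILES; fill each atom to its normal valence:
  4 × C (aromatic): 1 H each → 4
  2 × C (aromatic): no H
  1 × C: no H
  1 × N: 2 H
  1 × O: 1 H
  1 × O: no H
  Total hydrogens = 7.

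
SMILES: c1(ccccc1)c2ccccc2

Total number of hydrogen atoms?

10

Hydrogens are implicit in SMILES; fill each atom to its normal valence:
  10 × C (aromatic): 1 H each → 10
  2 × C (aromatic): no H
  Total hydrogens = 10.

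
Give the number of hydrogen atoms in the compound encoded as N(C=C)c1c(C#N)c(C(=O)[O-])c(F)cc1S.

Hydrogens are implicit in SMILES; fill each atom to its normal valence:
  5 × C (aromatic): no H
  2 × C: no H
  1 × C: 2 H
  1 × C (aromatic): 1 H
  1 × C: 1 H
  1 × F: no H
  1 × N: 1 H
  1 × N: no H
  1 × O: no H
  1 × O (charge -1): no H
  1 × S: 1 H
  Total hydrogens = 6.

6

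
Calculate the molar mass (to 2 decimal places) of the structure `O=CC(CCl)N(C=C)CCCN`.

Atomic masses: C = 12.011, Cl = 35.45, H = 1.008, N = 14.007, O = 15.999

190.67

Molecular formula: C8H15ClN2O.
M = 8×12.011 + 1×35.45 + 15×1.008 + 2×14.007 + 1×15.999 = 190.67 g/mol.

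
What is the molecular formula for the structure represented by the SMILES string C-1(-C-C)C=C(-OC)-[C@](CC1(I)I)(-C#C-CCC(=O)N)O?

C14H19I2NO3

Heavy atoms from the SMILES: 14 C, 2 I, 1 N, 3 O.
Implicit hydrogens by atom environment:
  6 × C: no H
  4 × C: 2 H each → 8
  2 × C: 3 H each → 6
  2 × C: 1 H each → 2
  2 × I: no H
  2 × O: no H
  1 × N: 2 H
  1 × O: 1 H
  Total hydrogens = 19.
Molecular formula: C14H19I2NO3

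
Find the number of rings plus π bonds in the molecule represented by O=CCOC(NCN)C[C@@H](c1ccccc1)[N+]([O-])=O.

6

Molecular formula from the SMILES: C12H17N3O4.
DoU = (2C + 2 + N − H − X)/2 = (2·12 + 2 + 3 − 17 − 0)/2 = 12/2 = 6.
(Structurally: 1 ring(s) + 5 π bond(s) = 6.)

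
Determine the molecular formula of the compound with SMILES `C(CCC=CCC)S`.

Heavy atoms from the SMILES: 7 C, 1 S.
Implicit hydrogens by atom environment:
  4 × C: 2 H each → 8
  2 × C: 1 H each → 2
  1 × C: 3 H
  1 × S: 1 H
  Total hydrogens = 14.
Molecular formula: C7H14S

C7H14S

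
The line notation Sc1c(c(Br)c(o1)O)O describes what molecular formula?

Heavy atoms from the SMILES: 1 Br, 4 C, 3 O, 1 S.
Implicit hydrogens by atom environment:
  4 × C (aromatic): no H
  2 × O: 1 H each → 2
  1 × Br: no H
  1 × O (aromatic): no H
  1 × S: 1 H
  Total hydrogens = 3.
Molecular formula: C4H3BrO3S

C4H3BrO3S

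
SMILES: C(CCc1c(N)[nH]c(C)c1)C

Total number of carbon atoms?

The symbol for carbon appears 9 times in the SMILES. Lowercase c denotes aromatic carbon and counts toward C.

9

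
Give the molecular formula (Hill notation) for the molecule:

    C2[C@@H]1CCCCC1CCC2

Heavy atoms from the SMILES: 10 C.
Implicit hydrogens by atom environment:
  8 × C: 2 H each → 16
  2 × C: 1 H each → 2
  Total hydrogens = 18.
Molecular formula: C10H18

C10H18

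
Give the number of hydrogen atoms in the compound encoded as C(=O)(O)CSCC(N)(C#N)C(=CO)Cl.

Hydrogens are implicit in SMILES; fill each atom to its normal valence:
  4 × C: no H
  2 × C: 2 H each → 4
  2 × O: 1 H each → 2
  1 × C: 1 H
  1 × Cl: no H
  1 × N: 2 H
  1 × N: no H
  1 × O: no H
  1 × S: no H
  Total hydrogens = 9.

9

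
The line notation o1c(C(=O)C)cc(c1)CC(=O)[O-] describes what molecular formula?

C8H7O4-

Heavy atoms from the SMILES: 8 C, 4 O.
Implicit hydrogens by atom environment:
  2 × C (aromatic): 1 H each → 2
  2 × C (aromatic): no H
  2 × C: no H
  2 × O: no H
  1 × C: 3 H
  1 × C: 2 H
  1 × O (aromatic): no H
  1 × O (charge -1): no H
  Total hydrogens = 7.
Net charge -1.
Molecular formula: C8H7O4-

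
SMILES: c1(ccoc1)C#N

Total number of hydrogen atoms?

3

Hydrogens are implicit in SMILES; fill each atom to its normal valence:
  3 × C (aromatic): 1 H each → 3
  1 × C (aromatic): no H
  1 × C: no H
  1 × N: no H
  1 × O (aromatic): no H
  Total hydrogens = 3.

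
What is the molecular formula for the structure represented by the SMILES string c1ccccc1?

C6H6

Heavy atoms from the SMILES: 6 C.
Implicit hydrogens by atom environment:
  6 × C (aromatic): 1 H each → 6
  Total hydrogens = 6.
Molecular formula: C6H6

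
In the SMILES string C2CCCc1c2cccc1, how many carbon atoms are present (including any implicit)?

The symbol for carbon appears 10 times in the SMILES. Lowercase c denotes aromatic carbon and counts toward C.

10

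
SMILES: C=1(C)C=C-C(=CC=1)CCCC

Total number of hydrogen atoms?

Hydrogens are implicit in SMILES; fill each atom to its normal valence:
  4 × C (aromatic): 1 H each → 4
  3 × C: 2 H each → 6
  2 × C: 3 H each → 6
  2 × C (aromatic): no H
  Total hydrogens = 16.

16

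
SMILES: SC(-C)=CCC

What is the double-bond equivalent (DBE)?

Molecular formula from the SMILES: C5H10S.
DoU = (2C + 2 + N − H − X)/2 = (2·5 + 2 + 0 − 10 − 0)/2 = 2/2 = 1.
(Structurally: 0 ring(s) + 1 π bond(s) = 1.)

1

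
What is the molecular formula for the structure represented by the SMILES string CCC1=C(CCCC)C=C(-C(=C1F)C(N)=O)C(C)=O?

Heavy atoms from the SMILES: 15 C, 1 F, 1 N, 2 O.
Implicit hydrogens by atom environment:
  5 × C (aromatic): no H
  4 × C: 2 H each → 8
  3 × C: 3 H each → 9
  2 × C: no H
  2 × O: no H
  1 × C (aromatic): 1 H
  1 × F: no H
  1 × N: 2 H
  Total hydrogens = 20.
Molecular formula: C15H20FNO2

C15H20FNO2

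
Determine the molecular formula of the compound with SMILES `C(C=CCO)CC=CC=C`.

Heavy atoms from the SMILES: 9 C, 1 O.
Implicit hydrogens by atom environment:
  5 × C: 1 H each → 5
  4 × C: 2 H each → 8
  1 × O: 1 H
  Total hydrogens = 14.
Molecular formula: C9H14O

C9H14O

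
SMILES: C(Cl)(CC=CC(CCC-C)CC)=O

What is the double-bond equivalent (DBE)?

Molecular formula from the SMILES: C11H19ClO.
DoU = (2C + 2 + N − H − X)/2 = (2·11 + 2 + 0 − 19 − 1)/2 = 4/2 = 2.
(Structurally: 0 ring(s) + 2 π bond(s) = 2.)

2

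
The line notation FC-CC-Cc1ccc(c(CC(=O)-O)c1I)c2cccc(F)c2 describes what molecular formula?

Heavy atoms from the SMILES: 18 C, 2 F, 1 I, 2 O.
Implicit hydrogens by atom environment:
  6 × C (aromatic): 1 H each → 6
  6 × C (aromatic): no H
  5 × C: 2 H each → 10
  2 × F: no H
  1 × C: no H
  1 × I: no H
  1 × O: 1 H
  1 × O: no H
  Total hydrogens = 17.
Molecular formula: C18H17F2IO2

C18H17F2IO2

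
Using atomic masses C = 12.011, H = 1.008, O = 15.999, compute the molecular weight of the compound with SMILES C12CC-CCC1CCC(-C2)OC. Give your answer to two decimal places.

168.28

Molecular formula: C11H20O.
M = 11×12.011 + 20×1.008 + 1×15.999 = 168.28 g/mol.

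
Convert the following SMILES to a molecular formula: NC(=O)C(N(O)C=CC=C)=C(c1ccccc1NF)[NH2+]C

Heavy atoms from the SMILES: 14 C, 1 F, 4 N, 2 O.
Implicit hydrogens by atom environment:
  4 × C (aromatic): 1 H each → 4
  3 × C: 1 H each → 3
  3 × C: no H
  2 × C (aromatic): no H
  1 × C: 3 H
  1 × C: 2 H
  1 × F: no H
  1 × N: 2 H
  1 × N (charge +1): 2 H
  1 × N: 1 H
  1 × N: no H
  1 × O: 1 H
  1 × O: no H
  Total hydrogens = 18.
Net charge +1.
Molecular formula: C14H18FN4O2+

C14H18FN4O2+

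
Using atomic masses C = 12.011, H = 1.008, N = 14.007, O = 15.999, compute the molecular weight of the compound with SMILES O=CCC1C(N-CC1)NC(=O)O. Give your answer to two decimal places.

172.18

Molecular formula: C7H12N2O3.
M = 7×12.011 + 12×1.008 + 2×14.007 + 3×15.999 = 172.18 g/mol.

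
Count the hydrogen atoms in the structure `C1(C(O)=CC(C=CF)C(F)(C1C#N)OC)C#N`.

10

Hydrogens are implicit in SMILES; fill each atom to its normal valence:
  6 × C: 1 H each → 6
  4 × C: no H
  2 × F: no H
  2 × N: no H
  1 × C: 3 H
  1 × O: 1 H
  1 × O: no H
  Total hydrogens = 10.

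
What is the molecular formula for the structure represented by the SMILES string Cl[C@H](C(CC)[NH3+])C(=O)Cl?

Heavy atoms from the SMILES: 5 C, 2 Cl, 1 N, 1 O.
Implicit hydrogens by atom environment:
  2 × C: 1 H each → 2
  2 × Cl: no H
  1 × C: 3 H
  1 × C: 2 H
  1 × C: no H
  1 × N (charge +1): 3 H
  1 × O: no H
  Total hydrogens = 10.
Net charge +1.
Molecular formula: C5H10Cl2NO+

C5H10Cl2NO+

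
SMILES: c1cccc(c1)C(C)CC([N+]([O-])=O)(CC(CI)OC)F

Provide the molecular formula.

Heavy atoms from the SMILES: 14 C, 1 F, 1 I, 1 N, 3 O.
Implicit hydrogens by atom environment:
  5 × C (aromatic): 1 H each → 5
  3 × C: 2 H each → 6
  2 × C: 3 H each → 6
  2 × C: 1 H each → 2
  2 × O: no H
  1 × C: no H
  1 × C (aromatic): no H
  1 × F: no H
  1 × I: no H
  1 × N (charge +1): no H
  1 × O (charge -1): no H
  Total hydrogens = 19.
Molecular formula: C14H19FINO3

C14H19FINO3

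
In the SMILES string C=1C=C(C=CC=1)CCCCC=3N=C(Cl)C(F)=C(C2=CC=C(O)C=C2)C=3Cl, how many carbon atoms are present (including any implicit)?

21

The symbol for carbon appears 21 times in the SMILES. (Cl is a single chlorine, not C + l.)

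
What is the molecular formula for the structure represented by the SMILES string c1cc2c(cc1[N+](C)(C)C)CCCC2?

C13H20N+

Heavy atoms from the SMILES: 13 C, 1 N.
Implicit hydrogens by atom environment:
  4 × C: 2 H each → 8
  3 × C: 3 H each → 9
  3 × C (aromatic): 1 H each → 3
  3 × C (aromatic): no H
  1 × N (charge +1): no H
  Total hydrogens = 20.
Net charge +1.
Molecular formula: C13H20N+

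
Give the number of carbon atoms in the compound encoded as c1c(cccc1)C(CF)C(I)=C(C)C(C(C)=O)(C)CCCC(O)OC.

The symbol for carbon appears 20 times in the SMILES. Lowercase c denotes aromatic carbon and counts toward C.

20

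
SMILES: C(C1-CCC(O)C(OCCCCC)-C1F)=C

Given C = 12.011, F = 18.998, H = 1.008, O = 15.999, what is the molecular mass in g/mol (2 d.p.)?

230.32

Molecular formula: C13H23FO2.
M = 13×12.011 + 1×18.998 + 23×1.008 + 2×15.999 = 230.32 g/mol.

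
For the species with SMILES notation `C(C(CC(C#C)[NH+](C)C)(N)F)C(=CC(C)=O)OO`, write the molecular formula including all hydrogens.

C12H20FN2O3+

Heavy atoms from the SMILES: 12 C, 1 F, 2 N, 3 O.
Implicit hydrogens by atom environment:
  4 × C: no H
  3 × C: 3 H each → 9
  3 × C: 1 H each → 3
  2 × C: 2 H each → 4
  2 × O: no H
  1 × F: no H
  1 × N: 2 H
  1 × N (charge +1): 1 H
  1 × O: 1 H
  Total hydrogens = 20.
Net charge +1.
Molecular formula: C12H20FN2O3+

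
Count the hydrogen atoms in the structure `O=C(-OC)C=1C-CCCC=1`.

Hydrogens are implicit in SMILES; fill each atom to its normal valence:
  4 × C: 2 H each → 8
  2 × C: no H
  2 × O: no H
  1 × C: 3 H
  1 × C: 1 H
  Total hydrogens = 12.

12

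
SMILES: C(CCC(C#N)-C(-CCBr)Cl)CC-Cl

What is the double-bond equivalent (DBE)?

2

Molecular formula from the SMILES: C10H16BrCl2N.
DoU = (2C + 2 + N − H − X)/2 = (2·10 + 2 + 1 − 16 − 3)/2 = 4/2 = 2.
(Structurally: 0 ring(s) + 2 π bond(s) = 2.)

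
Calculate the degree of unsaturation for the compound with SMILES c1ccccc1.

Molecular formula from the SMILES: C6H6.
DoU = (2C + 2 + N − H − X)/2 = (2·6 + 2 + 0 − 6 − 0)/2 = 8/2 = 4.
(Structurally: 1 ring(s) + 3 π bond(s) = 4.)

4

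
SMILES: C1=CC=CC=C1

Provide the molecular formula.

C6H6

Heavy atoms from the SMILES: 6 C.
Implicit hydrogens by atom environment:
  6 × C (aromatic): 1 H each → 6
  Total hydrogens = 6.
Molecular formula: C6H6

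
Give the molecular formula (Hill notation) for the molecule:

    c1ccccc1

Heavy atoms from the SMILES: 6 C.
Implicit hydrogens by atom environment:
  6 × C (aromatic): 1 H each → 6
  Total hydrogens = 6.
Molecular formula: C6H6

C6H6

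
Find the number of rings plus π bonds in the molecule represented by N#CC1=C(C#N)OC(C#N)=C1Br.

Molecular formula from the SMILES: C7BrN3O.
DoU = (2C + 2 + N − H − X)/2 = (2·7 + 2 + 3 − 0 − 1)/2 = 18/2 = 9.
(Structurally: 1 ring(s) + 8 π bond(s) = 9.)

9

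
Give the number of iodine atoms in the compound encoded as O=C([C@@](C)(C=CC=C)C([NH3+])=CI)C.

The symbol for iodine appears 1 time in the SMILES.

1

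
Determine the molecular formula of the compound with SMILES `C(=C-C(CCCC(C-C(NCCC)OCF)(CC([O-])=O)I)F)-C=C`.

C17H27F2INO3-

Heavy atoms from the SMILES: 17 C, 2 F, 1 I, 1 N, 3 O.
Implicit hydrogens by atom environment:
  9 × C: 2 H each → 18
  5 × C: 1 H each → 5
  2 × C: no H
  2 × F: no H
  2 × O: no H
  1 × C: 3 H
  1 × I: no H
  1 × N: 1 H
  1 × O (charge -1): no H
  Total hydrogens = 27.
Net charge -1.
Molecular formula: C17H27F2INO3-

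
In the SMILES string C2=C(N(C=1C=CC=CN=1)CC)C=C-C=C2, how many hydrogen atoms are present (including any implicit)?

14

Hydrogens are implicit in SMILES; fill each atom to its normal valence:
  9 × C (aromatic): 1 H each → 9
  2 × C (aromatic): no H
  1 × C: 3 H
  1 × C: 2 H
  1 × N (aromatic): no H
  1 × N: no H
  Total hydrogens = 14.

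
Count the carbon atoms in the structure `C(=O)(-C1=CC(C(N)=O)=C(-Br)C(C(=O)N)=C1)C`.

The symbol for carbon appears 10 times in the SMILES.

10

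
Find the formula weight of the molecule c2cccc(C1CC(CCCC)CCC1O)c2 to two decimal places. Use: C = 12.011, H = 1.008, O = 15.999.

Molecular formula: C16H24O.
M = 16×12.011 + 24×1.008 + 1×15.999 = 232.37 g/mol.

232.37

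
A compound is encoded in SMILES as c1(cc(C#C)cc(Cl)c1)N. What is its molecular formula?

Heavy atoms from the SMILES: 8 C, 1 Cl, 1 N.
Implicit hydrogens by atom environment:
  3 × C (aromatic): 1 H each → 3
  3 × C (aromatic): no H
  1 × C: 1 H
  1 × C: no H
  1 × Cl: no H
  1 × N: 2 H
  Total hydrogens = 6.
Molecular formula: C8H6ClN

C8H6ClN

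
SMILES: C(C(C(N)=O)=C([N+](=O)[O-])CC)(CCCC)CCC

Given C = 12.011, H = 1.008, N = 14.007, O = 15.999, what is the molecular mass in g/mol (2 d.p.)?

Molecular formula: C13H24N2O3.
M = 13×12.011 + 24×1.008 + 2×14.007 + 3×15.999 = 256.35 g/mol.

256.35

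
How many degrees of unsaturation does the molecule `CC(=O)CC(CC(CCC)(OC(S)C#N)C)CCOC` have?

Molecular formula from the SMILES: C15H27NO3S.
DoU = (2C + 2 + N − H − X)/2 = (2·15 + 2 + 1 − 27 − 0)/2 = 6/2 = 3.
(Structurally: 0 ring(s) + 3 π bond(s) = 3.)

3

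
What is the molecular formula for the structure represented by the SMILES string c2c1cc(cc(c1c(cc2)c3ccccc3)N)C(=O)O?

Heavy atoms from the SMILES: 17 C, 1 N, 2 O.
Implicit hydrogens by atom environment:
  10 × C (aromatic): 1 H each → 10
  6 × C (aromatic): no H
  1 × C: no H
  1 × N: 2 H
  1 × O: 1 H
  1 × O: no H
  Total hydrogens = 13.
Molecular formula: C17H13NO2

C17H13NO2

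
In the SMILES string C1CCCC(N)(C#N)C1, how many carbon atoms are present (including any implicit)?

The symbol for carbon appears 7 times in the SMILES.

7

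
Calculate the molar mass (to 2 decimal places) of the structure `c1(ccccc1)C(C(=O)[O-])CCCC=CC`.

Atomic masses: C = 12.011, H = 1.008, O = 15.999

Molecular formula: C14H17O2-.
M = 14×12.011 + 17×1.008 + 2×15.999 = 217.29 g/mol.

217.29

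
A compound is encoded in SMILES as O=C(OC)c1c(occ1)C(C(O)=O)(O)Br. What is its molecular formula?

Heavy atoms from the SMILES: 1 Br, 8 C, 6 O.
Implicit hydrogens by atom environment:
  3 × C: no H
  3 × O: no H
  2 × C (aromatic): 1 H each → 2
  2 × C (aromatic): no H
  2 × O: 1 H each → 2
  1 × Br: no H
  1 × C: 3 H
  1 × O (aromatic): no H
  Total hydrogens = 7.
Molecular formula: C8H7BrO6

C8H7BrO6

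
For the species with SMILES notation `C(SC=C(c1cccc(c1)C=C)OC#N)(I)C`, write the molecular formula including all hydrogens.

Heavy atoms from the SMILES: 13 C, 1 I, 1 N, 1 O, 1 S.
Implicit hydrogens by atom environment:
  4 × C (aromatic): 1 H each → 4
  3 × C: 1 H each → 3
  2 × C: no H
  2 × C (aromatic): no H
  1 × C: 3 H
  1 × C: 2 H
  1 × I: no H
  1 × N: no H
  1 × O: no H
  1 × S: no H
  Total hydrogens = 12.
Molecular formula: C13H12INOS

C13H12INOS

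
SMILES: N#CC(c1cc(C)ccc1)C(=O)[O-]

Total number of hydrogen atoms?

8

Hydrogens are implicit in SMILES; fill each atom to its normal valence:
  4 × C (aromatic): 1 H each → 4
  2 × C (aromatic): no H
  2 × C: no H
  1 × C: 3 H
  1 × C: 1 H
  1 × N: no H
  1 × O: no H
  1 × O (charge -1): no H
  Total hydrogens = 8.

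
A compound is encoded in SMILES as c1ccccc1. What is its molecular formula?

Heavy atoms from the SMILES: 6 C.
Implicit hydrogens by atom environment:
  6 × C (aromatic): 1 H each → 6
  Total hydrogens = 6.
Molecular formula: C6H6

C6H6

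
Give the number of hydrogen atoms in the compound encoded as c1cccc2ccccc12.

8

Hydrogens are implicit in SMILES; fill each atom to its normal valence:
  8 × C (aromatic): 1 H each → 8
  2 × C (aromatic): no H
  Total hydrogens = 8.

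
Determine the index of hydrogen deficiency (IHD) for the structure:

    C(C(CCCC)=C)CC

1

Molecular formula from the SMILES: C9H18.
DoU = (2C + 2 + N − H − X)/2 = (2·9 + 2 + 0 − 18 − 0)/2 = 2/2 = 1.
(Structurally: 0 ring(s) + 1 π bond(s) = 1.)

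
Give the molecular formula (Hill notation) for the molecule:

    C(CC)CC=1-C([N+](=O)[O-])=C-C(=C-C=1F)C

Heavy atoms from the SMILES: 11 C, 1 F, 1 N, 2 O.
Implicit hydrogens by atom environment:
  4 × C (aromatic): no H
  3 × C: 2 H each → 6
  2 × C: 3 H each → 6
  2 × C (aromatic): 1 H each → 2
  1 × F: no H
  1 × N (charge +1): no H
  1 × O: no H
  1 × O (charge -1): no H
  Total hydrogens = 14.
Molecular formula: C11H14FNO2

C11H14FNO2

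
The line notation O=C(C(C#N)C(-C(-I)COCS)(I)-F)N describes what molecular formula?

Heavy atoms from the SMILES: 7 C, 1 F, 2 I, 2 N, 2 O, 1 S.
Implicit hydrogens by atom environment:
  3 × C: no H
  2 × C: 2 H each → 4
  2 × C: 1 H each → 2
  2 × I: no H
  2 × O: no H
  1 × F: no H
  1 × N: 2 H
  1 × N: no H
  1 × S: 1 H
  Total hydrogens = 9.
Molecular formula: C7H9FI2N2O2S

C7H9FI2N2O2S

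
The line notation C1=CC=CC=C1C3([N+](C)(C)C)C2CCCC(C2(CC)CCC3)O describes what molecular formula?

C21H34NO+

Heavy atoms from the SMILES: 21 C, 1 N, 1 O.
Implicit hydrogens by atom environment:
  7 × C: 2 H each → 14
  5 × C (aromatic): 1 H each → 5
  4 × C: 3 H each → 12
  2 × C: 1 H each → 2
  2 × C: no H
  1 × C (aromatic): no H
  1 × N (charge +1): no H
  1 × O: 1 H
  Total hydrogens = 34.
Net charge +1.
Molecular formula: C21H34NO+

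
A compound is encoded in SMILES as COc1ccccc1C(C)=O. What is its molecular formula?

Heavy atoms from the SMILES: 9 C, 2 O.
Implicit hydrogens by atom environment:
  4 × C (aromatic): 1 H each → 4
  2 × C: 3 H each → 6
  2 × C (aromatic): no H
  2 × O: no H
  1 × C: no H
  Total hydrogens = 10.
Molecular formula: C9H10O2

C9H10O2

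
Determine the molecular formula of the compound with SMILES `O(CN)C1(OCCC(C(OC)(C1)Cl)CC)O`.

Heavy atoms from the SMILES: 10 C, 1 Cl, 1 N, 4 O.
Implicit hydrogens by atom environment:
  5 × C: 2 H each → 10
  3 × O: no H
  2 × C: 3 H each → 6
  2 × C: no H
  1 × C: 1 H
  1 × Cl: no H
  1 × N: 2 H
  1 × O: 1 H
  Total hydrogens = 20.
Molecular formula: C10H20ClNO4

C10H20ClNO4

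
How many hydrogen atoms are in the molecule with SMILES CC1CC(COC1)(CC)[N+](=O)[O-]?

15

Hydrogens are implicit in SMILES; fill each atom to its normal valence:
  4 × C: 2 H each → 8
  2 × C: 3 H each → 6
  2 × O: no H
  1 × C: 1 H
  1 × C: no H
  1 × N (charge +1): no H
  1 × O (charge -1): no H
  Total hydrogens = 15.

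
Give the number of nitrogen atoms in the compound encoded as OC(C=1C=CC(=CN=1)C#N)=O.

2

The symbol for nitrogen appears 2 times in the SMILES.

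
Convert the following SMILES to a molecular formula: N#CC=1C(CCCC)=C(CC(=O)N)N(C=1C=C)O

Heavy atoms from the SMILES: 13 C, 3 N, 2 O.
Implicit hydrogens by atom environment:
  5 × C: 2 H each → 10
  4 × C (aromatic): no H
  2 × C: no H
  1 × C: 3 H
  1 × C: 1 H
  1 × N: 2 H
  1 × N (aromatic): no H
  1 × N: no H
  1 × O: 1 H
  1 × O: no H
  Total hydrogens = 17.
Molecular formula: C13H17N3O2

C13H17N3O2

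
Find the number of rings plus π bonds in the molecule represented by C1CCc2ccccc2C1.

5

Molecular formula from the SMILES: C10H12.
DoU = (2C + 2 + N − H − X)/2 = (2·10 + 2 + 0 − 12 − 0)/2 = 10/2 = 5.
(Structurally: 2 ring(s) + 3 π bond(s) = 5.)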